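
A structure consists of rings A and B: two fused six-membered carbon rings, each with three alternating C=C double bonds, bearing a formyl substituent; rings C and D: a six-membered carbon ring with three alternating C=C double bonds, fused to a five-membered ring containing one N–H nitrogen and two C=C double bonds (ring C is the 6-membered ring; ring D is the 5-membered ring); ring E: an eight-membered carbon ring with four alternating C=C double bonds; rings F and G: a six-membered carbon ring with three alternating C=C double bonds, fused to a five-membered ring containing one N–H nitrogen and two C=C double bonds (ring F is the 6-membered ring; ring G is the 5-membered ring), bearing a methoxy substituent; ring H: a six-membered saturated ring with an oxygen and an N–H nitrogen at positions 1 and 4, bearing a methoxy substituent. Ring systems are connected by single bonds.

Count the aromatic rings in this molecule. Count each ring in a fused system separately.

6

Rings A and B form a fused bicyclic system with 10 sp² atoms and 10 π electrons from ring double bonds. 10 = 4(2)+2, so the system is aromatic and both rings count as aromatic (naphthalene).
Rings C and D form a fused bicyclic system (with one N–H) with 9 sp² atoms and 10 π electrons from ring double bonds plus a heteroatom lone pair. 10 = 4(2)+2, so the system is aromatic and both rings count as aromatic (indole).
Ring E has only sp² ring atoms; a planar conformation would have a fully conjugated π system of 8 electrons. But 8 = 4(2), which is 4n not 4n+2, so ring E is not aromatic (cyclooctatetraene) — cyclooctatetraene distorts into a non-planar tub to avoid antiaromaticity.
Rings F and G form a fused bicyclic system (with one N–H) with 9 sp² atoms and 10 π electrons from ring double bonds plus a heteroatom lone pair. 10 = 4(2)+2, so the system is aromatic and both rings count as aromatic (indole).
Ring H has only sp³ atoms, so it is not fully conjugated — not aromatic (morpholine).
Aromatic: A, B, C, D, F, G. Total: 6.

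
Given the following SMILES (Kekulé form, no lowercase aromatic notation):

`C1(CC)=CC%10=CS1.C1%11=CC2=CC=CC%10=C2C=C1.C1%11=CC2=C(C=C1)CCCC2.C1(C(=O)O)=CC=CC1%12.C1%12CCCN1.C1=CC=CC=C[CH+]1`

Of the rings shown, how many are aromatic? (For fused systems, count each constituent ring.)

The SMILES encodes a five-membered ring of four carbons and one sulfur, with two C=C double bonds; two fused six-membered carbon rings, each with three alternating C=C double bonds; a six-membered carbon ring with three alternating C=C double bonds, fused to a saturated six-membered carbon ring; a five-membered carbon ring with two conjugated C=C double bonds and one sp³ carbon; a five-membered saturated ring of four carbons and one N–H nitrogen; a seven-membered all-carbon ring bearing a positive charge on one carbon, with three C=C double bonds.
The 5-membered ring with one sulfur is planar and fully conjugated; 2 ring double bonds (4 π electrons) plus a heteroatom lone pair (2) give 6 π electrons. Since 6 = 4n+2 (n=1), it is aromatic (thiophene).
The fused 6/6-membered bicyclic is a single π system with 10 sp² atoms and 10 π electrons from ring double bonds. 10 = 4(2)+2, so the system is aromatic and both rings count as aromatic (naphthalene).
The 6-membered ring is fully conjugated (every ring atom contributes a p orbital); 3 ring double bonds give 6 π electrons. That satisfies 4n+2 with n=1, so it is aromatic (benzene ring).
The second 6-membered ring has four sp³ carbons, so it is not fully conjugated — not aromatic (cyclohexane ring).
The 5-membered ring has one sp³ carbon, so it is not fully conjugated — not aromatic (cyclopentadiene).
The 5-membered ring with one N–H has only sp³ atoms, so it is not fully conjugated — not aromatic (pyrrolidine).
The 7-membered ring has a continuous p-orbital overlap around the ring; 3 ring double bonds (6 π electrons) plus the carbocation's empty p orbital (0, but keeps the ring conjugated) give 6 π electrons. Since 6 = 4n+2 (n=1), it is aromatic (tropylium cation).
5 of the 8 rings are aromatic. Total: 5.

5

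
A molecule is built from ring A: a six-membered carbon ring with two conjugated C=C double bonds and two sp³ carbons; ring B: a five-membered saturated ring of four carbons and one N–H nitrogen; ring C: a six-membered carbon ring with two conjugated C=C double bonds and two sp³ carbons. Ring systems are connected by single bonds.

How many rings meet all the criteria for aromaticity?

Ring A has two sp³ carbons, so it is not fully conjugated — not aromatic (1,3-cyclohexadiene).
Ring B has only sp³ atoms, so it is not fully conjugated — not aromatic (pyrrolidine).
Ring C has two sp³ carbons, so it is not fully conjugated — not aromatic (1,3-cyclohexadiene).
No ring is aromatic. Total: 0.

0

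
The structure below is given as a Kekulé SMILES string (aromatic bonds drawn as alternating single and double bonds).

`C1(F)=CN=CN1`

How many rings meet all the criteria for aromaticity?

The SMILES encodes a five-membered ring with nitrogens at positions 1 and 3 (one bearing H, one in a C=N bond) and two double bonds.
The 5-membered ring with two nitrogens (one N–H, one =N–) has a continuous p-orbital overlap around the ring; 2 ring double bonds (4 π electrons) plus a heteroatom lone pair (2) give 6 π electrons. 6 = 4(1)+2, so it is aromatic (imidazole).

1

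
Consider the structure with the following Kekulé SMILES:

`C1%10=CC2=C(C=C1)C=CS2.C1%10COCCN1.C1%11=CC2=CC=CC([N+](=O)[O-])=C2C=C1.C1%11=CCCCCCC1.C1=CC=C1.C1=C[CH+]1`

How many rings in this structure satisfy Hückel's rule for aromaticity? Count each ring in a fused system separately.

The SMILES encodes a six-membered carbon ring with three alternating C=C double bonds, fused to a five-membered ring containing one sulfur and two C=C double bonds; a six-membered saturated ring with an oxygen and an N–H nitrogen at positions 1 and 4; two fused six-membered carbon rings, each with three alternating C=C double bonds; an eight-membered carbon ring with one C=C double bond; a four-membered carbon ring with two alternating C=C double bonds; a three-membered all-carbon ring bearing a positive charge on one carbon, with one C=C double bond.
The fused 6/5-membered bicyclic (with one sulfur) is a single π system with 9 sp² atoms and 10 π electrons from ring double bonds plus a heteroatom lone pair. 10 = 4(2)+2, so the system is aromatic and both rings count as aromatic (benzothiophene).
The 6-membered ring with one oxygen and one N–H (1,4) has only sp³ atoms, so it is not fully conjugated — not aromatic (morpholine).
The fused 6/6-membered bicyclic is a single π system with 10 sp² atoms and 10 π electrons from ring double bonds. 10 = 4(2)+2, so the system is aromatic and both rings count as aromatic (naphthalene).
The 8-membered ring has six sp³ carbons, so it is not fully conjugated — not aromatic (cyclooctene).
The 4-membered ring has only sp² ring atoms; a planar conformation would have a fully conjugated π system of 4 electrons. But 4 = 4(1), which is 4n not 4n+2, so it is not aromatic (cyclobutadiene) — cyclobutadiene is antiaromatic and distorts to a rectangle.
The 3-membered ring has a continuous p-orbital overlap around the ring; 1 ring double bond (2 π electrons) plus the carbocation's empty p orbital (0, but keeps the ring conjugated) give 2 π electrons. Since 2 = 4n+2 (n=0), it is aromatic (cyclopropenyl cation).
5 of the 8 rings are aromatic. Total: 5.

5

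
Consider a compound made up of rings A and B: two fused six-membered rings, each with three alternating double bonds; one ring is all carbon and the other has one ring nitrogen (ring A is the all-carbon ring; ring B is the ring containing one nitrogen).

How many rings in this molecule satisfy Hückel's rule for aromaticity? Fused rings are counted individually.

Rings A and B form a fused bicyclic system (with one nitrogen) with 10 sp² atoms and 10 π electrons from ring double bonds. 10 = 4(2)+2, so the system is aromatic and both rings count as aromatic (quinoline).
Aromatic: A, B. Total: 2.

2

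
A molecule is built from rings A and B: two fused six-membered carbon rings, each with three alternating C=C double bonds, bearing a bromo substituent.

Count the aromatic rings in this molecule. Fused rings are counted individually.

Rings A and B form a fused bicyclic system with 10 sp² atoms and 10 π electrons from ring double bonds. 10 = 4(2)+2, so the system is aromatic and both rings count as aromatic (naphthalene).
Aromatic: A, B. Total: 2.

2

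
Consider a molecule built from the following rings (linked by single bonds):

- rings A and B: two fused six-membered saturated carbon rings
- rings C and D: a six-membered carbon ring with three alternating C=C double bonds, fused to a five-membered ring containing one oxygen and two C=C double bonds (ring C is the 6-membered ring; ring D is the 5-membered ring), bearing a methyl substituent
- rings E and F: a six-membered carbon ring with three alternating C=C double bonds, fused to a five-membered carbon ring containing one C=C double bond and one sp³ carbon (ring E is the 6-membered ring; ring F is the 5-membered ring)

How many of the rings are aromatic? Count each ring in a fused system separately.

3

Ring A has only sp³ atoms, so it is not fully conjugated — not aromatic (cyclohexane ring).
Ring B has only sp³ atoms, so it is not fully conjugated — not aromatic (cyclohexane ring).
Rings C and D form a fused bicyclic system (with one oxygen) with 9 sp² atoms and 10 π electrons from ring double bonds plus a heteroatom lone pair. 10 = 4(2)+2, so the system is aromatic and both rings count as aromatic (benzofuran).
Ring E is fully conjugated (every ring atom contributes a p orbital); 3 ring double bonds give 6 π electrons. 6 = 4(1)+2, so ring E is aromatic (benzene ring).
Ring F has one sp³ carbon, so it is not fully conjugated — not aromatic (cyclopentene ring).
Aromatic: C, D, E. Total: 3.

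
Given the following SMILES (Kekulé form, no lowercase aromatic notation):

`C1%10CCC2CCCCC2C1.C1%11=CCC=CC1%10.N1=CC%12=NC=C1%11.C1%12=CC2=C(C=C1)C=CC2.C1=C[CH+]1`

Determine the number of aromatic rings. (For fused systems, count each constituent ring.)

3

The SMILES encodes two fused six-membered saturated carbon rings; a six-membered carbon ring with two isolated C=C double bonds and two sp³ carbons; a six-membered ring with nitrogens at positions 1 and 4 and three alternating double bonds; a six-membered carbon ring with three alternating C=C double bonds, fused to a five-membered carbon ring containing one C=C double bond and one sp³ carbon; a three-membered all-carbon ring bearing a positive charge on one carbon, with one C=C double bond.
The 6-membered ring has only sp³ atoms, so it is not fully conjugated — not aromatic (cyclohexane ring).
The second 6-membered ring has only sp³ atoms, so it is not fully conjugated — not aromatic (cyclohexane ring).
The third 6-membered ring has two sp³ carbons, so it is not fully conjugated — not aromatic (1,4-cyclohexadiene).
The 6-membered ring with two nitrogens (1,4) is fully conjugated (every ring atom contributes a p orbital); 3 ring double bonds give 6 π electrons. Since 6 = 4n+2 (n=1), it is aromatic (pyrazine).
The fourth 6-membered ring has a continuous p-orbital overlap around the ring; 3 ring double bonds give 6 π electrons. That satisfies 4n+2 with n=1, so it is aromatic (benzene ring).
The 5-membered ring has one sp³ carbon, so it is not fully conjugated — not aromatic (cyclopentene ring).
The 3-membered ring is planar and fully conjugated; 1 ring double bond (2 π electrons) plus the carbocation's empty p orbital (0, but keeps the ring conjugated) give 2 π electrons. That satisfies 4n+2 with n=0, so it is aromatic (cyclopropenyl cation).
3 of the 7 rings are aromatic. Total: 3.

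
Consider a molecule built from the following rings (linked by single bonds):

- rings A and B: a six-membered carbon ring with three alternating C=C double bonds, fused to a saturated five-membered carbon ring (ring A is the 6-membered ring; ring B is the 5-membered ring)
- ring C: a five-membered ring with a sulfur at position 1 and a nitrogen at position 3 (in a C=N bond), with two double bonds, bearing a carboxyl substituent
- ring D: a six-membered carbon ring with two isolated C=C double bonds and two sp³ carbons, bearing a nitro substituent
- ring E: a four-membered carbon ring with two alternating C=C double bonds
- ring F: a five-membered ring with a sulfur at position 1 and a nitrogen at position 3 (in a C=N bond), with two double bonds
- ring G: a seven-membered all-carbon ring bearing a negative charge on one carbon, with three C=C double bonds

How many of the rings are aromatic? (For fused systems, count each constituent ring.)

Ring A has a continuous p-orbital overlap around the ring; 3 ring double bonds give 6 π electrons. 6 = 4(1)+2, so ring A is aromatic (benzene ring).
Ring B has three sp³ carbons, so it is not fully conjugated — not aromatic (cyclopentane ring).
Ring C has a continuous p-orbital overlap around the ring; 2 ring double bonds (4 π electrons) plus a heteroatom lone pair (2) give 6 π electrons. 6 = 4(1)+2, so ring C is aromatic (thiazole).
Ring D has two sp³ carbons, so it is not fully conjugated — not aromatic (1,4-cyclohexadiene).
Ring E has only sp² ring atoms; a planar conformation would have a fully conjugated π system of 4 electrons. But 4 = 4(1), which is 4n not 4n+2, so ring E is not aromatic (cyclobutadiene) — cyclobutadiene is antiaromatic and distorts to a rectangle.
Ring F is planar and fully conjugated; 2 ring double bonds (4 π electrons) plus a heteroatom lone pair (2) give 6 π electrons. 6 = 4(1)+2, so ring F is aromatic (thiazole).
Ring G has only sp² ring atoms; a planar conformation would have a fully conjugated π system of 8 electrons. But 8 = 4(2), which is 4n not 4n+2, so ring G is not aromatic (cycloheptatrienyl anion).
Aromatic: A, C, F. Total: 3.

3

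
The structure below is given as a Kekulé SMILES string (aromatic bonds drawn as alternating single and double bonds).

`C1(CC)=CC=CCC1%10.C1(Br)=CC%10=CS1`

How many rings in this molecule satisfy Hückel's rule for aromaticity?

The SMILES encodes a six-membered carbon ring with two conjugated C=C double bonds and two sp³ carbons; a five-membered ring of four carbons and one sulfur, with two C=C double bonds.
The 6-membered ring has two sp³ carbons, so it is not fully conjugated — not aromatic (1,3-cyclohexadiene).
The 5-membered ring with one sulfur is planar and fully conjugated; 2 ring double bonds (4 π electrons) plus a heteroatom lone pair (2) give 6 π electrons. 6 = 4(1)+2, so it is aromatic (thiophene).
1 of the 2 rings is aromatic. Total: 1.

1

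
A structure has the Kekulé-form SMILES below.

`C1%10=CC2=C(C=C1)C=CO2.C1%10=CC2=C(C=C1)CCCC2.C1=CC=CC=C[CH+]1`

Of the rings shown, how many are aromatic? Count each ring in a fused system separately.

The SMILES encodes a six-membered carbon ring with three alternating C=C double bonds, fused to a five-membered ring containing one oxygen and two C=C double bonds; a six-membered carbon ring with three alternating C=C double bonds, fused to a saturated six-membered carbon ring; a seven-membered all-carbon ring bearing a positive charge on one carbon, with three C=C double bonds.
The fused 6/5-membered bicyclic (with one oxygen) is a single π system with 9 sp² atoms and 10 π electrons from ring double bonds plus a heteroatom lone pair. 10 = 4(2)+2, so the system is aromatic and both rings count as aromatic (benzofuran).
The 6-membered ring has a continuous p-orbital overlap around the ring; 3 ring double bonds give 6 π electrons. 6 = 4(1)+2, so it is aromatic (benzene ring).
The second 6-membered ring has four sp³ carbons, so it is not fully conjugated — not aromatic (cyclohexane ring).
The 7-membered ring is planar and fully conjugated; 3 ring double bonds (6 π electrons) plus the carbocation's empty p orbital (0, but keeps the ring conjugated) give 6 π electrons. 6 = 4(1)+2, so it is aromatic (tropylium cation).
4 of the 5 rings are aromatic. Total: 4.

4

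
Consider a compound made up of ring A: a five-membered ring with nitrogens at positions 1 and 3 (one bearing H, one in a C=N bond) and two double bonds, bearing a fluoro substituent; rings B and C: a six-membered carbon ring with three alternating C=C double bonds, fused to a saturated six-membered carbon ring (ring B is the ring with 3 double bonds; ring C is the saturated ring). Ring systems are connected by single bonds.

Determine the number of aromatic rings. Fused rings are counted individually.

2

Ring A is fully conjugated (every ring atom contributes a p orbital); 2 ring double bonds (4 π electrons) plus a heteroatom lone pair (2) give 6 π electrons. Since 6 = 4n+2 (n=1), ring A is aromatic (imidazole).
Ring B is planar and fully conjugated; 3 ring double bonds give 6 π electrons. 6 = 4(1)+2, so ring B is aromatic (benzene ring).
Ring C has four sp³ carbons, so it is not fully conjugated — not aromatic (cyclohexane ring).
Aromatic: A, B. Total: 2.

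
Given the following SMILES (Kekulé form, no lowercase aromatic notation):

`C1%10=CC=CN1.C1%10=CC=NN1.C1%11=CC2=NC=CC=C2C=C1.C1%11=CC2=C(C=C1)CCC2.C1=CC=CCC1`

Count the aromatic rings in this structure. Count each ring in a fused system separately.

5

The SMILES encodes a five-membered ring of four carbons and one nitrogen bearing a hydrogen, with two C=C double bonds; a five-membered ring with two adjacent nitrogens (one bearing H, one in a double bond) and two double bonds; two fused six-membered rings, each with three alternating double bonds; one ring is all carbon and the other has one ring nitrogen; a six-membered carbon ring with three alternating C=C double bonds, fused to a saturated five-membered carbon ring; a six-membered carbon ring with two conjugated C=C double bonds and two sp³ carbons.
The 5-membered ring with one N–H is fully conjugated (every ring atom contributes a p orbital); 2 ring double bonds (4 π electrons) plus a heteroatom lone pair (2) give 6 π electrons. That satisfies 4n+2 with n=1, so it is aromatic (pyrrole).
The 5-membered ring with two adjacent nitrogens (one N–H, one =N–) has a continuous p-orbital overlap around the ring; 2 ring double bonds (4 π electrons) plus a heteroatom lone pair (2) give 6 π electrons. 6 = 4(1)+2, so it is aromatic (pyrazole).
The fused 6/6-membered bicyclic (with one nitrogen) is a single π system with 10 sp² atoms and 10 π electrons from ring double bonds. 10 = 4(2)+2, so the system is aromatic and both rings count as aromatic (quinoline).
The 6-membered ring is fully conjugated (every ring atom contributes a p orbital); 3 ring double bonds give 6 π electrons. Since 6 = 4n+2 (n=1), it is aromatic (benzene ring).
The 5-membered ring has three sp³ carbons, so it is not fully conjugated — not aromatic (cyclopentane ring).
The second 6-membered ring has two sp³ carbons, so it is not fully conjugated — not aromatic (1,3-cyclohexadiene).
5 of the 7 rings are aromatic. Total: 5.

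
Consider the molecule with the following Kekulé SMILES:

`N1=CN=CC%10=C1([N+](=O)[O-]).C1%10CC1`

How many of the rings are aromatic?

1

The SMILES encodes a six-membered ring with nitrogens at positions 1 and 3 and three alternating double bonds; a three-membered saturated carbon ring.
The 6-membered ring with two nitrogens (1,3) is planar and fully conjugated; 3 ring double bonds give 6 π electrons. That satisfies 4n+2 with n=1, so it is aromatic (pyrimidine).
The 3-membered ring has only sp³ atoms, so it is not fully conjugated — not aromatic (cyclopropane).
1 of the 2 rings is aromatic. Total: 1.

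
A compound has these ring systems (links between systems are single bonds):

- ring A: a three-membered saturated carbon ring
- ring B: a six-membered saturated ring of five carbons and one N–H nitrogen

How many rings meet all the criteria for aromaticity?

Ring A has only sp³ atoms, so it is not fully conjugated — not aromatic (cyclopropane).
Ring B has only sp³ atoms, so it is not fully conjugated — not aromatic (piperidine).
No ring is aromatic. Total: 0.

0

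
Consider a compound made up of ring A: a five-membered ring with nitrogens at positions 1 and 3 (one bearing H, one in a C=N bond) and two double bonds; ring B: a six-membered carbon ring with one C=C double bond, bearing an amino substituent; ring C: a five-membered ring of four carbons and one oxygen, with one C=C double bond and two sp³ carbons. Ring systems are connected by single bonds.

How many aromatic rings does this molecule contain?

1

Ring A has a continuous p-orbital overlap around the ring; 2 ring double bonds (4 π electrons) plus a heteroatom lone pair (2) give 6 π electrons. 6 = 4(1)+2, so ring A is aromatic (imidazole).
Ring B has four sp³ carbons, so it is not fully conjugated — not aromatic (cyclohexene).
Ring C has two sp³ carbons, so it is not fully conjugated — not aromatic (2,3-dihydrofuran).
Aromatic: A. Total: 1.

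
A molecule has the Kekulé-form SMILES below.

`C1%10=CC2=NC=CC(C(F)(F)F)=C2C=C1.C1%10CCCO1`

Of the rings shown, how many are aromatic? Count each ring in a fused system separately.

2

The SMILES encodes two fused six-membered rings, each with three alternating double bonds; one ring is all carbon and the other has one ring nitrogen; a five-membered saturated ring of four carbons and one oxygen.
The fused 6/6-membered bicyclic (with one nitrogen) is a single π system with 10 sp² atoms and 10 π electrons from ring double bonds. 10 = 4(2)+2, so the system is aromatic and both rings count as aromatic (quinoline).
The 5-membered ring with one oxygen has only sp³ atoms, so it is not fully conjugated — not aromatic (tetrahydrofuran).
2 of the 3 rings are aromatic. Total: 2.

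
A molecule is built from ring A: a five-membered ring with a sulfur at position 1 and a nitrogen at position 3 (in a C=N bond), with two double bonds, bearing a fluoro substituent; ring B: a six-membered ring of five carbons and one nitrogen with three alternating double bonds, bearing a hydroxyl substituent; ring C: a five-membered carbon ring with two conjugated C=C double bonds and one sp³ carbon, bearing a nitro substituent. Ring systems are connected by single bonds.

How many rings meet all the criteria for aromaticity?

Ring A is fully conjugated (every ring atom contributes a p orbital); 2 ring double bonds (4 π electrons) plus a heteroatom lone pair (2) give 6 π electrons. That satisfies 4n+2 with n=1, so ring A is aromatic (thiazole).
Ring B is planar and fully conjugated; 3 ring double bonds give 6 π electrons. That satisfies 4n+2 with n=1, so ring B is aromatic (pyridine).
Ring C has one sp³ carbon, so it is not fully conjugated — not aromatic (cyclopentadiene).
Aromatic: A, B. Total: 2.

2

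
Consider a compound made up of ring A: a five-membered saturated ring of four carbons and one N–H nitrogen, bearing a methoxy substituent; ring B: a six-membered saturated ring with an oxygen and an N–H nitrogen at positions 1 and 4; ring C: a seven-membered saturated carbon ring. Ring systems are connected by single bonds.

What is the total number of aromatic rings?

Ring A has only sp³ atoms, so it is not fully conjugated — not aromatic (pyrrolidine).
Ring B has only sp³ atoms, so it is not fully conjugated — not aromatic (morpholine).
Ring C has only sp³ atoms, so it is not fully conjugated — not aromatic (cycloheptane).
No ring is aromatic. Total: 0.

0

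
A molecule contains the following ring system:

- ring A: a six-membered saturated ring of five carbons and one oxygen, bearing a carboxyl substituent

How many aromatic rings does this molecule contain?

Ring A has only sp³ atoms, so it is not fully conjugated — not aromatic (tetrahydropyran).

0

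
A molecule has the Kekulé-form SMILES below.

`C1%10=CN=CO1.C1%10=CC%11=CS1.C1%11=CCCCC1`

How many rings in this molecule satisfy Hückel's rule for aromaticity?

The SMILES encodes a five-membered ring with an oxygen at position 1 and a nitrogen at position 3 (in a C=N bond), with two double bonds; a five-membered ring of four carbons and one sulfur, with two C=C double bonds; a six-membered carbon ring with one C=C double bond.
The 5-membered ring with one oxygen and one =N– has a continuous p-orbital overlap around the ring; 2 ring double bonds (4 π electrons) plus a heteroatom lone pair (2) give 6 π electrons. 6 = 4(1)+2, so it is aromatic (oxazole).
The 5-membered ring with one sulfur has a continuous p-orbital overlap around the ring; 2 ring double bonds (4 π electrons) plus a heteroatom lone pair (2) give 6 π electrons. Since 6 = 4n+2 (n=1), it is aromatic (thiophene).
The 6-membered ring has four sp³ carbons, so it is not fully conjugated — not aromatic (cyclohexene).
2 of the 3 rings are aromatic. Total: 2.

2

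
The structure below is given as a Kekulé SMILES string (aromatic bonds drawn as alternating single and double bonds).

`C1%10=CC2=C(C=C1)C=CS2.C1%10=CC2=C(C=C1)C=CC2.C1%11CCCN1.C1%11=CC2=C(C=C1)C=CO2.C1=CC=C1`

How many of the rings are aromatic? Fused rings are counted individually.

5

The SMILES encodes a six-membered carbon ring with three alternating C=C double bonds, fused to a five-membered ring containing one sulfur and two C=C double bonds; a six-membered carbon ring with three alternating C=C double bonds, fused to a five-membered carbon ring containing one C=C double bond and one sp³ carbon; a five-membered saturated ring of four carbons and one N–H nitrogen; a six-membered carbon ring with three alternating C=C double bonds, fused to a five-membered ring containing one oxygen and two C=C double bonds; a four-membered carbon ring with two alternating C=C double bonds.
The fused 6/5-membered bicyclic (with one sulfur) is a single π system with 9 sp² atoms and 10 π electrons from ring double bonds plus a heteroatom lone pair. 10 = 4(2)+2, so the system is aromatic and both rings count as aromatic (benzothiophene).
The 6-membered ring is planar and fully conjugated; 3 ring double bonds give 6 π electrons. That satisfies 4n+2 with n=1, so it is aromatic (benzene ring).
The 5-membered ring has one sp³ carbon, so it is not fully conjugated — not aromatic (cyclopentene ring).
The 5-membered ring with one N–H has only sp³ atoms, so it is not fully conjugated — not aromatic (pyrrolidine).
The fused 6/5-membered bicyclic (with one oxygen) is a single π system with 9 sp² atoms and 10 π electrons from ring double bonds plus a heteroatom lone pair. 10 = 4(2)+2, so the system is aromatic and both rings count as aromatic (benzofuran).
The 4-membered ring has only sp² ring atoms; a planar conformation would have a fully conjugated π system of 4 electrons. But 4 = 4(1), which is 4n not 4n+2, so it is not aromatic (cyclobutadiene) — cyclobutadiene is antiaromatic and distorts to a rectangle.
5 of the 8 rings are aromatic. Total: 5.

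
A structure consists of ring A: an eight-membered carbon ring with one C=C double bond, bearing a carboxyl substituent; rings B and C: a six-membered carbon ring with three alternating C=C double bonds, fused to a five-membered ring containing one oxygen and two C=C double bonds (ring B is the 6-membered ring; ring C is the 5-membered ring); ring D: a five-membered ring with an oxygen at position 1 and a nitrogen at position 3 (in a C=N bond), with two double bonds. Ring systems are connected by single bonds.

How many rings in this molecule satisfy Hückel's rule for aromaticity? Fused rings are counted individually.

Ring A has six sp³ carbons, so it is not fully conjugated — not aromatic (cyclooctene).
Rings B and C form a fused bicyclic system (with one oxygen) with 9 sp² atoms and 10 π electrons from ring double bonds plus a heteroatom lone pair. 10 = 4(2)+2, so the system is aromatic and both rings count as aromatic (benzofuran).
Ring D is fully conjugated (every ring atom contributes a p orbital); 2 ring double bonds (4 π electrons) plus a heteroatom lone pair (2) give 6 π electrons. 6 = 4(1)+2, so ring D is aromatic (oxazole).
Aromatic: B, C, D. Total: 3.

3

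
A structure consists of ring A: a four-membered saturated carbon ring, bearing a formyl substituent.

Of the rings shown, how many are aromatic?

Ring A has only sp³ atoms, so it is not fully conjugated — not aromatic (cyclobutane).

0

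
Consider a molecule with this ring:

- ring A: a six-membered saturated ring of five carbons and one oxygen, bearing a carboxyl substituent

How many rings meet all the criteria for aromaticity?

0

Ring A has only sp³ atoms, so it is not fully conjugated — not aromatic (tetrahydropyran).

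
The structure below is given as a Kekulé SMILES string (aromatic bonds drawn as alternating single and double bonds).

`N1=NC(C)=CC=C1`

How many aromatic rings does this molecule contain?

1

The SMILES encodes a six-membered ring with two adjacent nitrogens and three alternating double bonds.
The 6-membered ring with two nitrogens (1,2) is planar and fully conjugated; 3 ring double bonds give 6 π electrons. Since 6 = 4n+2 (n=1), it is aromatic (pyridazine).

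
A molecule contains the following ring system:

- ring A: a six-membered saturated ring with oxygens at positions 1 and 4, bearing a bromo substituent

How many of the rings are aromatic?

0

Ring A has only sp³ atoms, so it is not fully conjugated — not aromatic (1,4-dioxane).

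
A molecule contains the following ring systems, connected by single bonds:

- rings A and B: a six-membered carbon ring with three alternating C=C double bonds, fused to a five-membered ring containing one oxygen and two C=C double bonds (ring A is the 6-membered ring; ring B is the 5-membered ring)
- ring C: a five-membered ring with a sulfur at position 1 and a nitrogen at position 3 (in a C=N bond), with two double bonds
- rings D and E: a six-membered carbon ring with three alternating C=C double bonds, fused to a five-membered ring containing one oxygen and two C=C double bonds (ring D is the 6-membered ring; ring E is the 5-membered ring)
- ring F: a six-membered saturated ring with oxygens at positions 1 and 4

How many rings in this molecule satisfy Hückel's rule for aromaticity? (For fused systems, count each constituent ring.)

Rings A and B form a fused bicyclic system (with one oxygen) with 9 sp² atoms and 10 π electrons from ring double bonds plus a heteroatom lone pair. 10 = 4(2)+2, so the system is aromatic and both rings count as aromatic (benzofuran).
Ring C is fully conjugated (every ring atom contributes a p orbital); 2 ring double bonds (4 π electrons) plus a heteroatom lone pair (2) give 6 π electrons. That satisfies 4n+2 with n=1, so ring C is aromatic (thiazole).
Rings D and E form a fused bicyclic system (with one oxygen) with 9 sp² atoms and 10 π electrons from ring double bonds plus a heteroatom lone pair. 10 = 4(2)+2, so the system is aromatic and both rings count as aromatic (benzofuran).
Ring F has only sp³ atoms, so it is not fully conjugated — not aromatic (1,4-dioxane).
Aromatic: A, B, C, D, E. Total: 5.

5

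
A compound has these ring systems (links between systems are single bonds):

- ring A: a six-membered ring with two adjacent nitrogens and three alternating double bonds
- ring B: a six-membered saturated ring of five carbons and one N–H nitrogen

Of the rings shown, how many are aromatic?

Ring A is planar and fully conjugated; 3 ring double bonds give 6 π electrons. 6 = 4(1)+2, so ring A is aromatic (pyridazine).
Ring B has only sp³ atoms, so it is not fully conjugated — not aromatic (piperidine).
Aromatic: A. Total: 1.

1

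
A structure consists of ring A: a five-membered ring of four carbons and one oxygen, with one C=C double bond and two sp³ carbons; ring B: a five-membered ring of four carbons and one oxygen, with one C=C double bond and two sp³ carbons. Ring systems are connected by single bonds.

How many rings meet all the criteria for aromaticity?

0

Ring A has two sp³ carbons, so it is not fully conjugated — not aromatic (2,3-dihydrofuran).
Ring B has two sp³ carbons, so it is not fully conjugated — not aromatic (2,3-dihydrofuran).
No ring is aromatic. Total: 0.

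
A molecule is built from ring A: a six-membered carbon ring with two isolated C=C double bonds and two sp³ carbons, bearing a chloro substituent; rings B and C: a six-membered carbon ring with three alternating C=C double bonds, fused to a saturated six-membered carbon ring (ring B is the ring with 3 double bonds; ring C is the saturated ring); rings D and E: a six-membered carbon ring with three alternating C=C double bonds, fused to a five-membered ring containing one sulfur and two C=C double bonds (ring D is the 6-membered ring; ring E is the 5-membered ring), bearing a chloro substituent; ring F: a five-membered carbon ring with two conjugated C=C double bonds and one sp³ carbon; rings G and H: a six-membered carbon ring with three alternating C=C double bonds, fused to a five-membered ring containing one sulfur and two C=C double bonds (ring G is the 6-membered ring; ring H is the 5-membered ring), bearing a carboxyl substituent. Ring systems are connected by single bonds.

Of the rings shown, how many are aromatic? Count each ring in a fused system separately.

Ring A has two sp³ carbons, so it is not fully conjugated — not aromatic (1,4-cyclohexadiene).
Ring B is fully conjugated (every ring atom contributes a p orbital); 3 ring double bonds give 6 π electrons. That satisfies 4n+2 with n=1, so ring B is aromatic (benzene ring).
Ring C has four sp³ carbons, so it is not fully conjugated — not aromatic (cyclohexane ring).
Rings D and E form a fused bicyclic system (with one sulfur) with 9 sp² atoms and 10 π electrons from ring double bonds plus a heteroatom lone pair. 10 = 4(2)+2, so the system is aromatic and both rings count as aromatic (benzothiophene).
Ring F has one sp³ carbon, so it is not fully conjugated — not aromatic (cyclopentadiene).
Rings G and H form a fused bicyclic system (with one sulfur) with 9 sp² atoms and 10 π electrons from ring double bonds plus a heteroatom lone pair. 10 = 4(2)+2, so the system is aromatic and both rings count as aromatic (benzothiophene).
Aromatic: B, D, E, G, H. Total: 5.

5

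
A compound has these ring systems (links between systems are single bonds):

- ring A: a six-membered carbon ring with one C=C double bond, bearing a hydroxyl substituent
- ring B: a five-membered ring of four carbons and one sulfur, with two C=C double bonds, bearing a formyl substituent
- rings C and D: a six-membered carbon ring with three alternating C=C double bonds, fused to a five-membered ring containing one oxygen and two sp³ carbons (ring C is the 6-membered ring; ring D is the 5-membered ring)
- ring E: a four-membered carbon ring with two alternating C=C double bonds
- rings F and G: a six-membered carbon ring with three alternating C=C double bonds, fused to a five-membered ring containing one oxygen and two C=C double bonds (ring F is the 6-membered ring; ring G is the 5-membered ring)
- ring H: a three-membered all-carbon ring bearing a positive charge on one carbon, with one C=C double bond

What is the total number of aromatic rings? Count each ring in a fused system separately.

5

Ring A has four sp³ carbons, so it is not fully conjugated — not aromatic (cyclohexene).
Ring B is fully conjugated (every ring atom contributes a p orbital); 2 ring double bonds (4 π electrons) plus a heteroatom lone pair (2) give 6 π electrons. That satisfies 4n+2 with n=1, so ring B is aromatic (thiophene).
Ring C is planar and fully conjugated; 3 ring double bonds give 6 π electrons. 6 = 4(1)+2, so ring C is aromatic (benzene ring).
Ring D has two sp³ carbons, so it is not fully conjugated — not aromatic (oxolane ring).
Ring E has only sp² ring atoms; a planar conformation would have a fully conjugated π system of 4 electrons. But 4 = 4(1), which is 4n not 4n+2, so ring E is not aromatic (cyclobutadiene) — cyclobutadiene is antiaromatic and distorts to a rectangle.
Rings F and G form a fused bicyclic system (with one oxygen) with 9 sp² atoms and 10 π electrons from ring double bonds plus a heteroatom lone pair. 10 = 4(2)+2, so the system is aromatic and both rings count as aromatic (benzofuran).
Ring H is fully conjugated (every ring atom contributes a p orbital); 1 ring double bond (2 π electrons) plus the carbocation's empty p orbital (0, but keeps the ring conjugated) give 2 π electrons. That satisfies 4n+2 with n=0, so ring H is aromatic (cyclopropenyl cation).
Aromatic: B, C, F, G, H. Total: 5.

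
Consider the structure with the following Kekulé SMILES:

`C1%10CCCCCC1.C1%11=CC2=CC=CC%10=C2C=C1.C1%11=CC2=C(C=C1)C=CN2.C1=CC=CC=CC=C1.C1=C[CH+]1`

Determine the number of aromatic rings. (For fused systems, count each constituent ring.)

The SMILES encodes a seven-membered saturated carbon ring; two fused six-membered carbon rings, each with three alternating C=C double bonds; a six-membered carbon ring with three alternating C=C double bonds, fused to a five-membered ring containing one N–H nitrogen and two C=C double bonds; an eight-membered carbon ring with four alternating C=C double bonds; a three-membered all-carbon ring bearing a positive charge on one carbon, with one C=C double bond.
The 7-membered ring has only sp³ atoms, so it is not fully conjugated — not aromatic (cycloheptane).
The fused 6/6-membered bicyclic is a single π system with 10 sp² atoms and 10 π electrons from ring double bonds. 10 = 4(2)+2, so the system is aromatic and both rings count as aromatic (naphthalene).
The fused 6/5-membered bicyclic (with one N–H) is a single π system with 9 sp² atoms and 10 π electrons from ring double bonds plus a heteroatom lone pair. 10 = 4(2)+2, so the system is aromatic and both rings count as aromatic (indole).
The 8-membered ring has only sp² ring atoms; a planar conformation would have a fully conjugated π system of 8 electrons. But 8 = 4(2), which is 4n not 4n+2, so it is not aromatic (cyclooctatetraene) — cyclooctatetraene distorts into a non-planar tub to avoid antiaromaticity.
The 3-membered ring has a continuous p-orbital overlap around the ring; 1 ring double bond (2 π electrons) plus the carbocation's empty p orbital (0, but keeps the ring conjugated) give 2 π electrons. Since 2 = 4n+2 (n=0), it is aromatic (cyclopropenyl cation).
5 of the 7 rings are aromatic. Total: 5.

5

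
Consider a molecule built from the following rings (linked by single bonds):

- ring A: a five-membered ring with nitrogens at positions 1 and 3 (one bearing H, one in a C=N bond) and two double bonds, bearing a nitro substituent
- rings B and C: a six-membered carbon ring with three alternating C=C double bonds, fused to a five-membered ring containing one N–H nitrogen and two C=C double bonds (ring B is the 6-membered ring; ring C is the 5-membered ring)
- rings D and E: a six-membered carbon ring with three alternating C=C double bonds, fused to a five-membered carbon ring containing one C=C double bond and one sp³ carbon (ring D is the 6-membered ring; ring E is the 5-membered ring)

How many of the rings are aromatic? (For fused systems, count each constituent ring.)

Ring A is planar and fully conjugated; 2 ring double bonds (4 π electrons) plus a heteroatom lone pair (2) give 6 π electrons. That satisfies 4n+2 with n=1, so ring A is aromatic (imidazole).
Rings B and C form a fused bicyclic system (with one N–H) with 9 sp² atoms and 10 π electrons from ring double bonds plus a heteroatom lone pair. 10 = 4(2)+2, so the system is aromatic and both rings count as aromatic (indole).
Ring D has a continuous p-orbital overlap around the ring; 3 ring double bonds give 6 π electrons. Since 6 = 4n+2 (n=1), ring D is aromatic (benzene ring).
Ring E has one sp³ carbon, so it is not fully conjugated — not aromatic (cyclopentene ring).
Aromatic: A, B, C, D. Total: 4.

4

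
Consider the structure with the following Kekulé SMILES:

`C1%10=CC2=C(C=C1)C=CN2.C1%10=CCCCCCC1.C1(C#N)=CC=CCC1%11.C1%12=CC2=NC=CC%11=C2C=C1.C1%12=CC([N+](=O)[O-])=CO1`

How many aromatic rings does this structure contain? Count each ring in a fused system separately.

5

The SMILES encodes a six-membered carbon ring with three alternating C=C double bonds, fused to a five-membered ring containing one N–H nitrogen and two C=C double bonds; an eight-membered carbon ring with one C=C double bond; a six-membered carbon ring with two conjugated C=C double bonds and two sp³ carbons; two fused six-membered rings, each with three alternating double bonds; one ring is all carbon and the other has one ring nitrogen; a five-membered ring of four carbons and one oxygen, with two C=C double bonds.
The fused 6/5-membered bicyclic (with one N–H) is a single π system with 9 sp² atoms and 10 π electrons from ring double bonds plus a heteroatom lone pair. 10 = 4(2)+2, so the system is aromatic and both rings count as aromatic (indole).
The 8-membered ring has six sp³ carbons, so it is not fully conjugated — not aromatic (cyclooctene).
The 6-membered ring has two sp³ carbons, so it is not fully conjugated — not aromatic (1,3-cyclohexadiene).
The fused 6/6-membered bicyclic (with one nitrogen) is a single π system with 10 sp² atoms and 10 π electrons from ring double bonds. 10 = 4(2)+2, so the system is aromatic and both rings count as aromatic (quinoline).
The 5-membered ring with one oxygen is fully conjugated (every ring atom contributes a p orbital); 2 ring double bonds (4 π electrons) plus a heteroatom lone pair (2) give 6 π electrons. 6 = 4(1)+2, so it is aromatic (furan).
5 of the 7 rings are aromatic. Total: 5.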